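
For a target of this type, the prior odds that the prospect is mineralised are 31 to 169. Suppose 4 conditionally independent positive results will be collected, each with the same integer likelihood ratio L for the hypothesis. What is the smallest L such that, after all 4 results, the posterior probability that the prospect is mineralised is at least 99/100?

5

Prior odds = 31/169.
Target odds = 0.99/0.01 = 99.
Need L⁴ ≥ 99 ÷ (31/169) = 16731/31.
4⁴ = 256 < 16731/31 ≤ 625 = 5⁴, so L = 5.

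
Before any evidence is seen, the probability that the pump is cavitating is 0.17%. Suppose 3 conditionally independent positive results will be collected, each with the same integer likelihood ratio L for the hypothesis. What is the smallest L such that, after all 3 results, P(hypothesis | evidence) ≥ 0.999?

84

Prior odds = 0.0017/0.9983 = 17/9983.
Target odds = 0.999/0.001 = 999.
Need L³ ≥ 999 ÷ (17/9983) = 9973017/17.
83³ = 571787 < 9973017/17 ≤ 592704 = 84³, so L = 84.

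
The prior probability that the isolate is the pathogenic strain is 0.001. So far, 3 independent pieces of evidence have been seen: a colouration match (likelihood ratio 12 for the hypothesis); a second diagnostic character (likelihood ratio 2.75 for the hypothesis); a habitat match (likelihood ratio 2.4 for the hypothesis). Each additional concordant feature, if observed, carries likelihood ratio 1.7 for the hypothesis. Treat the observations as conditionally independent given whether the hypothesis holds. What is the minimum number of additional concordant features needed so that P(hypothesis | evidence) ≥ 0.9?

Prior odds = 0.001/0.999 = 1/999.
Combined Bayes factor of the evidence already in hand = 12 × 2.75 × 2.4 = 79.2.
Odds after that evidence = (1/999) × 79.2 = 44/555.
Target odds = 0.9/0.1 = 9.
Need 1.7ⁿ ≥ 9 ÷ (44/555) = 4995/44.
1.7⁸ ≈69.7576 falls short of 4995/44 but 1.7⁹ ≈118.588 reaches it, so n = 9.

9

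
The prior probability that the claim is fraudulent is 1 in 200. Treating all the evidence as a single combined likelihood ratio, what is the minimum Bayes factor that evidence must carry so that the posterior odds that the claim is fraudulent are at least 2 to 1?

Prior odds = 0.005/0.995 = 1/199.
Target odds = 2.
Required Bayes factor = 2 ÷ (1/199) = 398.

398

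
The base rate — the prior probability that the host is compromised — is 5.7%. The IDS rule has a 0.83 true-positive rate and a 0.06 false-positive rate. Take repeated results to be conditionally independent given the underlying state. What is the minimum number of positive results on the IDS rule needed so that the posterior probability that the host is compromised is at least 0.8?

Prior odds = 0.057/0.943 = 57/943.
Likelihood ratio of a positive result = 0.83/0.06 = 83/6.
Target odds: 0.8 ÷ 0.2 = 4.
Require (83/6)ⁿ ≥ 4 ÷ (57/943) = 3772/57.
(83/6)¹ = 83/6 falls short of 3772/57 but (83/6)² = 6889/36 reaches it, so n = 2.

2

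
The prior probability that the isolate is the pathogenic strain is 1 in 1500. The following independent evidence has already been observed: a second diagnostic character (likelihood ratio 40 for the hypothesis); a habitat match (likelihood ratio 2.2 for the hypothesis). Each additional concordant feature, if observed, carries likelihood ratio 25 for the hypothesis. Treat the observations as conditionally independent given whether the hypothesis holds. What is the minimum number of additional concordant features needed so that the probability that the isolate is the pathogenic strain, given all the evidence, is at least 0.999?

Prior odds = (1/1500)/(1499/1500) = 1/1499.
Combined Bayes factor of the evidence already in hand = 40 × 2.2 = 88.
Odds after that evidence = (1/1499) × 88 = 88/1499.
Target odds = 0.999/0.001 = 999.
Need 25ⁿ ≥ 999 ÷ (88/1499) = 1497501/88.
25³ = 15625 falls short of 1497501/88 but 25⁴ = 390625 reaches it, so n = 4.

4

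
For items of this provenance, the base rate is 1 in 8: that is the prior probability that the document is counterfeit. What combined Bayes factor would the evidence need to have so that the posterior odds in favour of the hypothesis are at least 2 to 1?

Prior odds = 0.125/0.875 = 1/7.
Target odds = 2.
Required Bayes factor = 2 ÷ (1/7) = 14.

14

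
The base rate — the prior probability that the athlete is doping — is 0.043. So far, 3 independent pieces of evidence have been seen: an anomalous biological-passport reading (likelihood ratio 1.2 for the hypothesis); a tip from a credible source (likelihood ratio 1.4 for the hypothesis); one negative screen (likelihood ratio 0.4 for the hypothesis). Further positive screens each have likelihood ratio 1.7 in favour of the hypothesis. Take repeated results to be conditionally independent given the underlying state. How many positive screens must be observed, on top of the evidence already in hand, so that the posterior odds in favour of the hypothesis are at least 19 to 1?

13

Prior odds = 0.043/0.957 = 43/957.
Combined Bayes factor of the evidence already in hand = 1.2 × 1.4 × 0.4 = 0.672.
Odds after that evidence = (43/957) × 0.672 = 1204/39875.
Target odds = 19.
Need 1.7ⁿ ≥ 19 ÷ (1204/39875) = 757625/1204.
1.7¹² ≈582.622 falls short of 757625/1204 but 1.7¹³ ≈990.458 reaches it, so n = 13.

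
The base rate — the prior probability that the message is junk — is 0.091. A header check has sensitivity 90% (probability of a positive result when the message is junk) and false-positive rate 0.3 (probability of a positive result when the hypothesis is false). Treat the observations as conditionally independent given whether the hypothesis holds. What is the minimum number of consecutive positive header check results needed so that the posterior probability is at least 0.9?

Prior odds = 0.091/0.909 = 91/909.
Likelihood ratio of a positive result = 0.9/0.3 = 3.
Target posterior odds = 0.9/0.1 = 9.
Require 3ⁿ ≥ 9 ÷ (91/909) = 8181/91.
3⁴ = 81 falls short of 8181/91 but 3⁵ = 243 reaches it, so n = 5.

5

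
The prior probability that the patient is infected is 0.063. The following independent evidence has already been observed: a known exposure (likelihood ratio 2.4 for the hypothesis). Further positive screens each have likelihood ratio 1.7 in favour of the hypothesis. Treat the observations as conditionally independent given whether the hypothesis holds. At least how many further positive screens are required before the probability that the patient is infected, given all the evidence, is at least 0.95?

9

Prior odds = 0.063/0.937 = 63/937.
Bayes factor of the evidence already in hand = 2.4.
Odds after that evidence = (63/937) × 2.4 = 756/4685.
Target odds = 0.95/0.05 = 19.
Need 1.7ⁿ ≥ 19 ÷ (756/4685) = 89015/756.
1.7⁸ ≈69.7576 falls short of 89015/756 but 1.7⁹ ≈118.588 reaches it, so n = 9.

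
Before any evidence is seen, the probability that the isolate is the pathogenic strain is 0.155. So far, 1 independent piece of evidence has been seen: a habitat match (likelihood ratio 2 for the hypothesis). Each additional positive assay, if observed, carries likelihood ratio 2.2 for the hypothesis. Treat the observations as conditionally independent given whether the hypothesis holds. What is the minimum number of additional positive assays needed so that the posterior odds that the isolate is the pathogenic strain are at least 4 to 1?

4

Prior odds = 0.155/0.845 = 31/169.
Bayes factor of the evidence already in hand = 2.
Odds after that evidence = (31/169) × 2 = 62/169.
Target odds = 4.
Need 2.2ⁿ ≥ 4 ÷ (62/169) = 338/31.
2.2³ = 10.648 falls short of 338/31 but 2.2⁴ = 23.4256 reaches it, so n = 4.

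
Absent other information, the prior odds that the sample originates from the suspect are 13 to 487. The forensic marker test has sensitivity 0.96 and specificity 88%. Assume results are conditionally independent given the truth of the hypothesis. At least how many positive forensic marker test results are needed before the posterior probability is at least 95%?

Prior odds = 13/487.
False-positive rate = 1 − 0.88 = 0.12; likelihood ratio of a positive = 0.96/0.12 = 8.
Target posterior odds = 0.95/0.05 = 19.
Require 8ⁿ ≥ 19 ÷ (13/487) = 9253/13.
8³ = 512 falls short of 9253/13 but 8⁴ = 4096 reaches it, so n = 4.

4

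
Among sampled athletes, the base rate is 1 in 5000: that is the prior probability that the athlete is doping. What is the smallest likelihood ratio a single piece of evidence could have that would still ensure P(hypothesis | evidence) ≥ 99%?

Prior odds = 0.0002/0.9998 = 1/4999.
Target odds = 0.99/0.01 = 99.
Required Bayes factor = 99 ÷ (1/4999) = 494901.

494901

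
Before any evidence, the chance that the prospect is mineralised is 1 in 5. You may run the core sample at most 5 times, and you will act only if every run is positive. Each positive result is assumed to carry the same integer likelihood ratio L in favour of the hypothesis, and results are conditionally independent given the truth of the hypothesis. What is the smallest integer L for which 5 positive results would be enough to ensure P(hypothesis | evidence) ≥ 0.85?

2

Prior odds = 0.2/0.8 = 0.25.
Target odds = 0.85/0.15 = 17/3.
Need L⁵ ≥ 17/3 ÷ 0.25 = 68/3.
1⁵ = 1 < 68/3 ≤ 32 = 2⁵, so L = 2.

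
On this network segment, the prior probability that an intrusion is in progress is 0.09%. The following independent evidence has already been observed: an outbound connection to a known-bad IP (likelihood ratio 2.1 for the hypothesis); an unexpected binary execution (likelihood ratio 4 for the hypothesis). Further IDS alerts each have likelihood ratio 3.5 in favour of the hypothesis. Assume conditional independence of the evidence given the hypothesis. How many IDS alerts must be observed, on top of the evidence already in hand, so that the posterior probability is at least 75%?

Prior odds = 0.0009/0.9991 = 9/9991.
Combined Bayes factor of the evidence already in hand = 2.1 × 4 = 8.4.
Odds after that evidence = (9/9991) × 8.4 = 378/49955.
Target odds = 0.75/0.25 = 3.
Need 3.5ⁿ ≥ 3 ÷ (378/49955) = 49955/126.
3.5⁴ = 150.0625 falls short of 49955/126 but 3.5⁵ = 525.21875 reaches it, so n = 5.

5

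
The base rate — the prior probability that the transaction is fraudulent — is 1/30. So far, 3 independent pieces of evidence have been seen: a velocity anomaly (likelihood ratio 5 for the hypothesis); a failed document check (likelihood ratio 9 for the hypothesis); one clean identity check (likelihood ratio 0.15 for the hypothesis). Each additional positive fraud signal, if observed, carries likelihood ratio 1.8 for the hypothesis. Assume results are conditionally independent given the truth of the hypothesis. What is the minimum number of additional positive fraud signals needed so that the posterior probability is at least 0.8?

Prior odds = (1/30)/(29/30) = 1/29.
Combined Bayes factor of the evidence already in hand = 5 × 9 × 0.15 = 6.75.
Odds after that evidence = (1/29) × 6.75 = 27/116.
Target odds = 0.8/0.2 = 4.
Need 1.8ⁿ ≥ 4 ÷ (27/116) = 464/27.
1.8⁴ = 10.4976 falls short of 464/27 but 1.8⁵ = 18.89568 reaches it, so n = 5.

5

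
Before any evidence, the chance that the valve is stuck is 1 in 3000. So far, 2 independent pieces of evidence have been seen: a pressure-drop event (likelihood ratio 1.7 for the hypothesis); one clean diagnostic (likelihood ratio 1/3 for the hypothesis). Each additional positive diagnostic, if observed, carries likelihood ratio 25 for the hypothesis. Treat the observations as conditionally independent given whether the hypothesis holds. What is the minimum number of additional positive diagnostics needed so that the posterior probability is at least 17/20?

4

Prior odds = (1/3000)/(2999/3000) = 1/2999.
Combined Bayes factor of the evidence already in hand = 1.7 × (1/3) = 17/30.
Odds after that evidence = (1/2999) × 17/30 = 17/89970.
Target odds = 0.85/0.15 = 17/3.
Need 25ⁿ ≥ 17/3 ÷ (17/89970) = 29990.
25³ = 15625 falls short of 29990 but 25⁴ = 390625 reaches it, so n = 4.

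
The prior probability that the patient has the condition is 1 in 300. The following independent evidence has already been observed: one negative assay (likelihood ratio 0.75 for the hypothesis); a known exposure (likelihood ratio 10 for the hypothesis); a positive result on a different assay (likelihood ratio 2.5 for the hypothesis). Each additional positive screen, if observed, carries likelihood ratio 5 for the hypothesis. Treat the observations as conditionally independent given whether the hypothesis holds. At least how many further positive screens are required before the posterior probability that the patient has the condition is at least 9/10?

4

Prior odds = (1/300)/(299/300) = 1/299.
Combined Bayes factor of the evidence already in hand = 0.75 × 10 × 2.5 = 18.75.
Odds after that evidence = (1/299) × 18.75 = 75/1196.
Target odds = 0.9/0.1 = 9.
Need 5ⁿ ≥ 9 ÷ (75/1196) = 143.52.
5³ = 125 falls short of 143.52 but 5⁴ = 625 reaches it, so n = 4.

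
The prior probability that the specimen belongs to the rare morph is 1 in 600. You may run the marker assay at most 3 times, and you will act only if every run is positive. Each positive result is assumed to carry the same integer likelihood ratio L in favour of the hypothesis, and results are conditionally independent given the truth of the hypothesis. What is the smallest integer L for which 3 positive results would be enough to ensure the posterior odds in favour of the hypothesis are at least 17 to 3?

16

Prior odds = (1/600)/(599/600) = 1/599.
Target odds = 17/3.
Need L³ ≥ 17/3 ÷ (1/599) = 10183/3.
15³ = 3375 < 10183/3 ≤ 4096 = 16³, so L = 16.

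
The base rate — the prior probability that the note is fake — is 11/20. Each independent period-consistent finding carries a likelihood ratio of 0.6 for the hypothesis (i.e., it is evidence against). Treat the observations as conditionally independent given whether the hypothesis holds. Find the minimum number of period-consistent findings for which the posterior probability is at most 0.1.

Prior odds = 0.55/0.45 = 11/9.
Likelihood ratio per period-consistent finding = 0.6.
Target odds: 0.1 ÷ 0.9 = 1/9.
Need (11/9) × 0.6ⁿ ≤ 1/9, i.e. 0.6ⁿ ≤ 1/11.
0.6⁴ = 0.1296 is still above 1/11 but 0.6⁵ = 0.07776 is at or below it, so n = 5.

5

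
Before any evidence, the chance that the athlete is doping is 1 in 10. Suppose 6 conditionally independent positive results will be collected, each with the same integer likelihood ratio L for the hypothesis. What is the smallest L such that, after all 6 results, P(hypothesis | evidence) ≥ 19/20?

3

Prior odds = 0.1/0.9 = 1/9.
Target odds = 0.95/0.05 = 19.
Need L⁶ ≥ 19 ÷ (1/9) = 171.
2⁶ = 64 < 171 ≤ 729 = 3⁶, so L = 3.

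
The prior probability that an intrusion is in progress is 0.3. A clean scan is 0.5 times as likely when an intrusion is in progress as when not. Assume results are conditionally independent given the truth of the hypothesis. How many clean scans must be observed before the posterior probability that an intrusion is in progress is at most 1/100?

6

Prior odds: 0.3 ÷ 0.7 = 3/7.
Likelihood ratio per clean scan = 0.5.
Target posterior odds = 0.01/0.99 = 1/99.
Require 0.5ⁿ ≤ 1/99 ÷ (3/7) = 7/297.
0.5⁵ = 0.03125 is still above 7/297 but 0.5⁶ = 0.015625 is at or below it, so n = 6.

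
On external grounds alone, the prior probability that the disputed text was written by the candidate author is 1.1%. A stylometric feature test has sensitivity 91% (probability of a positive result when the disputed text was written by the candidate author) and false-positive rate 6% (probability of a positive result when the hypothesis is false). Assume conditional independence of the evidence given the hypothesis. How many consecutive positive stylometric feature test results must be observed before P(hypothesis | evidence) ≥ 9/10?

Prior odds = 0.011/0.989 = 11/989.
Likelihood ratio of a positive result = 0.91/0.06 = 91/6.
Target odds: 0.9 ÷ 0.1 = 9.
Need (11/989) × (91/6)ⁿ ≥ 9, i.e. (91/6)ⁿ ≥ 8901/11.
(91/6)² = 8281/36 falls short of 8901/11 but (91/6)³ = 753571/216 reaches it, so n = 3.

3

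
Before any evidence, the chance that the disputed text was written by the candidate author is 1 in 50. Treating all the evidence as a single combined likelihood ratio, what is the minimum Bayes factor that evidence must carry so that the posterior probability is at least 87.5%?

Prior odds = 0.02/0.98 = 1/49.
Target odds = 0.875/0.125 = 7.
Required Bayes factor = 7 ÷ (1/49) = 343.

343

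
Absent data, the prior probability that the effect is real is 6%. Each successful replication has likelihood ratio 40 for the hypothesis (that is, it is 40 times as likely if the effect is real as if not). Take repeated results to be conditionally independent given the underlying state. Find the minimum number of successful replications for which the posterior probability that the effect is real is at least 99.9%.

3

Prior odds = 0.06/0.94 = 3/47.
Likelihood ratio per successful replication = 40.
Target odds: 0.999 ÷ 0.001 = 999.
Need (3/47) × 40ⁿ ≥ 999, i.e. 40ⁿ ≥ 15651.
40² = 1600 falls short of 15651 but 40³ = 64000 reaches it, so n = 3.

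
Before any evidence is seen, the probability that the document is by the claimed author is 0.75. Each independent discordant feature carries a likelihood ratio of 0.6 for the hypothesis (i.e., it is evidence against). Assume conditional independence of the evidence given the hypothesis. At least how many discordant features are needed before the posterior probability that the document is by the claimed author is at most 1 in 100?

Prior odds: 0.75 ÷ 0.25 = 3.
Likelihood ratio per discordant feature = 0.6.
Target posterior odds = 0.01/0.99 = 1/99.
Require 0.6ⁿ ≤ 1/99 ÷ 3 = 1/297.
0.6¹¹ = 177147/48828125 is still above 1/297 but 0.6¹² = 531441/244140625 is at or below it, so n = 12.

12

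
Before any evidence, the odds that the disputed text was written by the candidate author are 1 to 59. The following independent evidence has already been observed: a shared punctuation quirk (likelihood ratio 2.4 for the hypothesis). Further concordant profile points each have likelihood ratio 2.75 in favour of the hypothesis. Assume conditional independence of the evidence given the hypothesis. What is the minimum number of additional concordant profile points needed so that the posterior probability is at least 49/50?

Prior odds = 1/59.
Bayes factor of the evidence already in hand = 2.4.
Odds after that evidence = (1/59) × 2.4 = 12/295.
Target odds = 0.98/0.02 = 49.
Need 2.75ⁿ ≥ 49 ÷ (12/295) = 14455/12.
2.75⁷ = 19487171/16384 falls short of 14455/12 but 2.75⁸ = 214358881/65536 reaches it, so n = 8.

8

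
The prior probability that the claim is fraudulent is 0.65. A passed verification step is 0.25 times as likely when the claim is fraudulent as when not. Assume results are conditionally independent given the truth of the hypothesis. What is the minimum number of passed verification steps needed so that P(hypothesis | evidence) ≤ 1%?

4

Prior odds = 0.65/0.35 = 13/7.
Likelihood ratio per passed verification step = 0.25.
Target odds: 0.01 ÷ 0.99 = 1/99.
Need (13/7) × 0.25ⁿ ≤ 1/99, i.e. 0.25ⁿ ≤ 7/1287.
0.25³ = 0.015625 is still above 7/1287 but 0.25⁴ = 0.00390625 is at or below it, so n = 4.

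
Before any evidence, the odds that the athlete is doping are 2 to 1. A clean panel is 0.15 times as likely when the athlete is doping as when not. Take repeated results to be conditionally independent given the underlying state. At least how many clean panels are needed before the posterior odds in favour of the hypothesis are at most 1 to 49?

Prior odds = 2.
Likelihood ratio per clean panel = 0.15.
Target odds = 1/49.
Need 2 × 0.15ⁿ ≤ 1/49, i.e. 0.15ⁿ ≤ 1/98.
0.15² = 0.0225 is still above 1/98 but 0.15³ = 0.003375 is at or below it, so n = 3.

3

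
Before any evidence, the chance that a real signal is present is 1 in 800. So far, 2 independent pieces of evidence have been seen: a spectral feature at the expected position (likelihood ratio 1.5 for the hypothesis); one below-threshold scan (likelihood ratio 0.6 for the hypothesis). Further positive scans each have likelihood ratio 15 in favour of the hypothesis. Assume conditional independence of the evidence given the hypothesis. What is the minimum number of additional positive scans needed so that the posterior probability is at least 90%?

Prior odds = 0.00125/0.99875 = 1/799.
Combined Bayes factor of the evidence already in hand = 1.5 × 0.6 = 0.9.
Odds after that evidence = (1/799) × 0.9 = 9/7990.
Target odds = 0.9/0.1 = 9.
Need 15ⁿ ≥ 9 ÷ (9/7990) = 7990.
15³ = 3375 falls short of 7990 but 15⁴ = 50625 reaches it, so n = 4.

4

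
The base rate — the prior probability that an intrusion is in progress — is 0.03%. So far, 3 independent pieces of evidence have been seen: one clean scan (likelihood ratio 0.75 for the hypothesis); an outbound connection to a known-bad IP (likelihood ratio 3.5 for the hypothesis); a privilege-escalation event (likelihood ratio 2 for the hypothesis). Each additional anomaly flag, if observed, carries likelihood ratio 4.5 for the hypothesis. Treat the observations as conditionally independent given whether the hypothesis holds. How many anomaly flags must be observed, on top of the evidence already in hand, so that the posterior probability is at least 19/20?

7

Prior odds = 0.0003/0.9997 = 3/9997.
Combined Bayes factor of the evidence already in hand = 0.75 × 3.5 × 2 = 5.25.
Odds after that evidence = (3/9997) × 5.25 = 63/39988.
Target odds = 0.95/0.05 = 19.
Need 4.5ⁿ ≥ 19 ÷ (63/39988) = 759772/63.
4.5⁶ = 8303.765625 falls short of 759772/63 but 4.5⁷ = 4782969/128 reaches it, so n = 7.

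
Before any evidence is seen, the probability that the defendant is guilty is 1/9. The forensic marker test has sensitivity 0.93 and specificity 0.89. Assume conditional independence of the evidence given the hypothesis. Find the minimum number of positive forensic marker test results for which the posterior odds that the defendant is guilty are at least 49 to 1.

3

Prior odds: (1/9) ÷ (8/9) = 0.125.
False-positive rate = 1 − 0.89 = 0.11; likelihood ratio of a positive = 0.93/0.11 = 93/11.
Target odds = 49.
Need 0.125 × (93/11)ⁿ ≥ 49, i.e. (93/11)ⁿ ≥ 392.
(93/11)² = 8649/121 falls short of 392 but (93/11)³ = 804357/1331 reaches it, so n = 3.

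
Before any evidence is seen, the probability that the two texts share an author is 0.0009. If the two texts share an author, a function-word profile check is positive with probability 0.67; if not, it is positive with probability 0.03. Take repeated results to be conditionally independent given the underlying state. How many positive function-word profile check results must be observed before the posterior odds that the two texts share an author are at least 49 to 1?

4

Prior odds: 0.0009 ÷ 0.9991 = 9/9991.
Likelihood ratio of a positive = 0.67/0.03 = 67/3.
Target odds = 49.
Require (67/3)ⁿ ≥ 49 ÷ (9/9991) = 489559/9.
(67/3)³ = 300763/27 falls short of 489559/9 but (67/3)⁴ = 20151121/81 reaches it, so n = 4.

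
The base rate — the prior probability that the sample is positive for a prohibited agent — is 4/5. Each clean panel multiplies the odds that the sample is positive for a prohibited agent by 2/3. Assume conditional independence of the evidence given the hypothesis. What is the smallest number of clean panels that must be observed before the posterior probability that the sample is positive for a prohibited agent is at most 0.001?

21

Prior odds: 0.8 ÷ 0.2 = 4.
Likelihood ratio per clean panel = 2/3.
Target odds: 0.001 ÷ 0.999 = 1/999.
Require (2/3)ⁿ ≤ 1/999 ÷ 4 = 1/3996.
(2/3)²⁰ ≈0.000300729 is still above 1/3996 but (2/3)²¹ ≈0.000200486 is at or below it, so n = 21.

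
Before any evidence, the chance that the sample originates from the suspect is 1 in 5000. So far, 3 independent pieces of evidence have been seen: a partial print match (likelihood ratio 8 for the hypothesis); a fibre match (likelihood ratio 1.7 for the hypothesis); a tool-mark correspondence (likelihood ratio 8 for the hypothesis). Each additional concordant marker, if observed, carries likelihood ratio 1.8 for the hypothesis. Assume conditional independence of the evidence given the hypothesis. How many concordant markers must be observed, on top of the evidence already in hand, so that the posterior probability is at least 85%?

10

Prior odds = 0.0002/0.9998 = 1/4999.
Combined Bayes factor of the evidence already in hand = 8 × 1.7 × 8 = 108.8.
Odds after that evidence = (1/4999) × 108.8 = 544/24995.
Target odds = 0.85/0.15 = 17/3.
Need 1.8ⁿ ≥ 17/3 ÷ (544/24995) = 24995/96.
1.8⁹ = 387420489/1953125 falls short of 24995/96 but 1.8¹⁰ ≈357.047 reaches it, so n = 10.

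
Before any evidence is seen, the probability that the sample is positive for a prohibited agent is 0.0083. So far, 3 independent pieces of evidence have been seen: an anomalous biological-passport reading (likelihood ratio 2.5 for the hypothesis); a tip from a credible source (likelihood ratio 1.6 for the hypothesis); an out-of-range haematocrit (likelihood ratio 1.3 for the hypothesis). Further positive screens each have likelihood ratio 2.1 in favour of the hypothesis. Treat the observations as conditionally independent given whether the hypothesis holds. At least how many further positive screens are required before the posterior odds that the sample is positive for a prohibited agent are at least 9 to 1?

8

Prior odds = 0.0083/0.9917 = 83/9917.
Combined Bayes factor of the evidence already in hand = 2.5 × 1.6 × 1.3 = 5.2.
Odds after that evidence = (83/9917) × 5.2 = 2158/49585.
Target odds = 9.
Need 2.1ⁿ ≥ 9 ÷ (2158/49585) = 446265/2158.
2.1⁷ ≈180.109 falls short of 446265/2158 but 2.1⁸ ≈378.229 reaches it, so n = 8.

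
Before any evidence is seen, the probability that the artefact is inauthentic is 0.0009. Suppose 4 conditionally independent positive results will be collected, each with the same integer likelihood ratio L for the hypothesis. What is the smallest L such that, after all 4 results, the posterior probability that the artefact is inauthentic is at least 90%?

10

Prior odds = 0.0009/0.9991 = 9/9991.
Target odds = 0.9/0.1 = 9.
Need L⁴ ≥ 9 ÷ (9/9991) = 9991.
9⁴ = 6561 < 9991 ≤ 10000 = 10⁴, so L = 10.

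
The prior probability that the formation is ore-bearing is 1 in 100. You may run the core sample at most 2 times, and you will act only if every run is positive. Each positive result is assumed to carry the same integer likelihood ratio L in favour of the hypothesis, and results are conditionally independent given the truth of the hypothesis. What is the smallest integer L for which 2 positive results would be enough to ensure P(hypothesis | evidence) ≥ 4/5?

20

Prior odds = 0.01/0.99 = 1/99.
Target odds = 0.8/0.2 = 4.
Need L² ≥ 4 ÷ (1/99) = 396.
19² = 361 < 396 ≤ 400 = 20², so L = 20.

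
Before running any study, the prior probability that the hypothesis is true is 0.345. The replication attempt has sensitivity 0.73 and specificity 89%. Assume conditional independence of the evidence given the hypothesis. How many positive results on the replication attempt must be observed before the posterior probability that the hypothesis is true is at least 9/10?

Prior odds = 0.345/0.655 = 69/131.
False-positive rate = 1 − 0.89 = 0.11; likelihood ratio of a positive = 0.73/0.11 = 73/11.
Target odds: 0.9 ÷ 0.1 = 9.
Need (69/131) × (73/11)ⁿ ≥ 9, i.e. (73/11)ⁿ ≥ 393/23.
(73/11)¹ = 73/11 falls short of 393/23 but (73/11)² = 5329/121 reaches it, so n = 2.

2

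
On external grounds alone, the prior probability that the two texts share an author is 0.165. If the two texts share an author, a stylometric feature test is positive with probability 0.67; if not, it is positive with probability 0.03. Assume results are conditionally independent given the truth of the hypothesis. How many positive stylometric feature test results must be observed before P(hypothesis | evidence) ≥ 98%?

2

Prior odds: 0.165 ÷ 0.835 = 33/167.
Likelihood ratio of a positive = 0.67/0.03 = 67/3.
Target odds: 0.98 ÷ 0.02 = 49.
Need (33/167) × (67/3)ⁿ ≥ 49, i.e. (67/3)ⁿ ≥ 8183/33.
(67/3)¹ = 67/3 falls short of 8183/33 but (67/3)² = 4489/9 reaches it, so n = 2.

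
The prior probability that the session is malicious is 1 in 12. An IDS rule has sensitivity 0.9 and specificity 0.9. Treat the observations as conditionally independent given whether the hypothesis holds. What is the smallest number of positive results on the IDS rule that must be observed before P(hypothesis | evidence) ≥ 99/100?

4

Prior odds = (1/12)/(11/12) = 1/11.
False-positive rate = 1 − 0.9 = 0.1; likelihood ratio of a positive = 0.9/0.1 = 9.
Target posterior odds = 0.99/0.01 = 99.
Need (1/11) × 9ⁿ ≥ 99, i.e. 9ⁿ ≥ 1089.
9³ = 729 falls short of 1089 but 9⁴ = 6561 reaches it, so n = 4.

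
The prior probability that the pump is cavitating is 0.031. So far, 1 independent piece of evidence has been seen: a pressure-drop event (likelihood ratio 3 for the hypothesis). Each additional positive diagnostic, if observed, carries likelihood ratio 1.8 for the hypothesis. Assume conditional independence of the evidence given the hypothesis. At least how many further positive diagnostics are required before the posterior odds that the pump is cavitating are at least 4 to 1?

Prior odds = 0.031/0.969 = 31/969.
Bayes factor of the evidence already in hand = 3.
Odds after that evidence = (31/969) × 3 = 31/323.
Target odds = 4.
Need 1.8ⁿ ≥ 4 ÷ (31/323) = 1292/31.
1.8⁶ = 531441/15625 falls short of 1292/31 but 1.8⁷ = 4782969/78125 reaches it, so n = 7.

7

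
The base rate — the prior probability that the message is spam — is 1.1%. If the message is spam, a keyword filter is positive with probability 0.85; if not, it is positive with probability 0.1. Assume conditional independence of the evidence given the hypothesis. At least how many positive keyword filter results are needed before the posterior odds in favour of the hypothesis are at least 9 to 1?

Prior odds = 0.011/0.989 = 11/989.
Likelihood ratio of a positive = 0.85/0.1 = 8.5.
Target odds = 9.
Need (11/989) × 8.5ⁿ ≥ 9, i.e. 8.5ⁿ ≥ 8901/11.
8.5³ = 614.125 falls short of 8901/11 but 8.5⁴ = 5220.0625 reaches it, so n = 4.

4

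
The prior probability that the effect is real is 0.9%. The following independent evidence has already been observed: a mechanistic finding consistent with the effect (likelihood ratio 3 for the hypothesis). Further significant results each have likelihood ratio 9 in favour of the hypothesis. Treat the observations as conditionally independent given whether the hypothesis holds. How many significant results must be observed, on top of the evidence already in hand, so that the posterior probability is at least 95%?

Prior odds = 0.009/0.991 = 9/991.
Bayes factor of the evidence already in hand = 3.
Odds after that evidence = (9/991) × 3 = 27/991.
Target odds = 0.95/0.05 = 19.
Need 9ⁿ ≥ 19 ÷ (27/991) = 18829/27.
9² = 81 falls short of 18829/27 but 9³ = 729 reaches it, so n = 3.

3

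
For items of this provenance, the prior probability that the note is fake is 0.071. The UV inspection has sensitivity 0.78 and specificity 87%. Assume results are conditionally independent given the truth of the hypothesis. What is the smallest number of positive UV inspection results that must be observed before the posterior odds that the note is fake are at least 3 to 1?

Prior odds: 0.071 ÷ 0.929 = 71/929.
False-positive rate = 1 − 0.87 = 0.13; likelihood ratio of a positive = 0.78/0.13 = 6.
Target odds = 3.
Require 6ⁿ ≥ 3 ÷ (71/929) = 2787/71.
6² = 36 falls short of 2787/71 but 6³ = 216 reaches it, so n = 3.

3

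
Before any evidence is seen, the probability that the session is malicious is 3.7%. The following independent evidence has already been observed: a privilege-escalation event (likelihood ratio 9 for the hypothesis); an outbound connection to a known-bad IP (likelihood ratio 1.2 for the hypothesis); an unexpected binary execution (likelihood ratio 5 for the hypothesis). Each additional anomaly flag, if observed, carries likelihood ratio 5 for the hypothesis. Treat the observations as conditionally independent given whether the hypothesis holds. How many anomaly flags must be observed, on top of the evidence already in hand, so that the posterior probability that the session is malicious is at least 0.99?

3

Prior odds = 0.037/0.963 = 37/963.
Combined Bayes factor of the evidence already in hand = 9 × 1.2 × 5 = 54.
Odds after that evidence = (37/963) × 54 = 222/107.
Target odds = 0.99/0.01 = 99.
Need 5ⁿ ≥ 99 ÷ (222/107) = 3531/74.
5² = 25 falls short of 3531/74 but 5³ = 125 reaches it, so n = 3.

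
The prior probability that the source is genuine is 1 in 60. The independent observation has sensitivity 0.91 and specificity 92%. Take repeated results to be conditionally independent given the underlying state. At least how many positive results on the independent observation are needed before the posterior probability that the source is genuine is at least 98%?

4

Prior odds: (1/60) ÷ (59/60) = 1/59.
False-positive rate = 1 − 0.92 = 0.08; likelihood ratio of a positive = 0.91/0.08 = 11.375.
Target posterior odds = 0.98/0.02 = 49.
Require 11.375ⁿ ≥ 49 ÷ (1/59) = 2891.
11.375³ = 753571/512 falls short of 2891 but 11.375⁴ = 68574961/4096 reaches it, so n = 4.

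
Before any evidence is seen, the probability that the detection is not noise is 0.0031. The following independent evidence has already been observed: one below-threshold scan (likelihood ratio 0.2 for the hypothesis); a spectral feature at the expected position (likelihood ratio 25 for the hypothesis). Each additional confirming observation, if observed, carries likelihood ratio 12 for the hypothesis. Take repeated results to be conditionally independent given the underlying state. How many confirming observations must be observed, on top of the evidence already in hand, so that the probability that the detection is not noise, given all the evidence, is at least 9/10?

3

Prior odds = 0.0031/0.9969 = 31/9969.
Combined Bayes factor of the evidence already in hand = 0.2 × 25 = 5.
Odds after that evidence = (31/9969) × 5 = 155/9969.
Target odds = 0.9/0.1 = 9.
Need 12ⁿ ≥ 9 ÷ (155/9969) = 89721/155.
12² = 144 falls short of 89721/155 but 12³ = 1728 reaches it, so n = 3.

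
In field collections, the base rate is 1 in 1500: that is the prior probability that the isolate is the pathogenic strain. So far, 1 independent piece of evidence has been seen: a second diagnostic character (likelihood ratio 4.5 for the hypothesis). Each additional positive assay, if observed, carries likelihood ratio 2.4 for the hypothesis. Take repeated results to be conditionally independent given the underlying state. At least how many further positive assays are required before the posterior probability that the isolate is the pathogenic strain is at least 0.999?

15

Prior odds = (1/1500)/(1499/1500) = 1/1499.
Bayes factor of the evidence already in hand = 4.5.
Odds after that evidence = (1/1499) × 4.5 = 9/2998.
Target odds = 0.999/0.001 = 999.
Need 2.4ⁿ ≥ 999 ÷ (9/2998) = 332778.
2.4¹⁴ ≈210357 falls short of 332778 but 2.4¹⁵ ≈504857 reaches it, so n = 15.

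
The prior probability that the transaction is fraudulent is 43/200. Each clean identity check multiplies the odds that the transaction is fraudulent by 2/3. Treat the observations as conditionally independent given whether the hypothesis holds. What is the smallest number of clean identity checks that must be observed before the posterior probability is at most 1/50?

Prior odds: 0.215 ÷ 0.785 = 43/157.
Likelihood ratio per clean identity check = 2/3.
Target odds: 0.02 ÷ 0.98 = 1/49.
Require (2/3)ⁿ ≤ 1/49 ÷ (43/157) = 157/2107.
(2/3)⁶ = 64/729 is still above 157/2107 but (2/3)⁷ = 128/2187 is at or below it, so n = 7.

7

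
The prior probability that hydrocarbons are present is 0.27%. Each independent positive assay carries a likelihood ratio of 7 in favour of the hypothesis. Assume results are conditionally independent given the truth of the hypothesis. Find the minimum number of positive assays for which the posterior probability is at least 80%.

4

Prior odds = 0.0027/0.9973 = 27/9973.
Likelihood ratio per positive assay = 7.
Target odds: 0.8 ÷ 0.2 = 4.
Need (27/9973) × 7ⁿ ≥ 4, i.e. 7ⁿ ≥ 39892/27.
7³ = 343 falls short of 39892/27 but 7⁴ = 2401 reaches it, so n = 4.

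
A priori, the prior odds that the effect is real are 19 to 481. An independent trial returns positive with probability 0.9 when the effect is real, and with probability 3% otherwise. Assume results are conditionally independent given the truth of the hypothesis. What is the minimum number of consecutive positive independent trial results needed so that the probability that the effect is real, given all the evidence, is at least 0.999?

3

Prior odds = 19/481.
Likelihood ratio of a positive result = 0.9/0.03 = 30.
Target odds: 0.999 ÷ 0.001 = 999.
Need (19/481) × 30ⁿ ≥ 999, i.e. 30ⁿ ≥ 480519/19.
30² = 900 falls short of 480519/19 but 30³ = 27000 reaches it, so n = 3.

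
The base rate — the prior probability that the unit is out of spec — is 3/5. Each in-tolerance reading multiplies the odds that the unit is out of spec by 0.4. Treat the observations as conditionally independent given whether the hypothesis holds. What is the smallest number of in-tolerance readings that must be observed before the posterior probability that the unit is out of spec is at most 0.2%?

8

Prior odds: 0.6 ÷ 0.4 = 1.5.
Likelihood ratio per in-tolerance reading = 0.4.
Target odds: 0.002 ÷ 0.998 = 1/499.
Need 1.5 × 0.4ⁿ ≤ 1/499, i.e. 0.4ⁿ ≤ 2/1497.
0.4⁷ = 128/78125 is still above 2/1497 but 0.4⁸ = 256/390625 is at or below it, so n = 8.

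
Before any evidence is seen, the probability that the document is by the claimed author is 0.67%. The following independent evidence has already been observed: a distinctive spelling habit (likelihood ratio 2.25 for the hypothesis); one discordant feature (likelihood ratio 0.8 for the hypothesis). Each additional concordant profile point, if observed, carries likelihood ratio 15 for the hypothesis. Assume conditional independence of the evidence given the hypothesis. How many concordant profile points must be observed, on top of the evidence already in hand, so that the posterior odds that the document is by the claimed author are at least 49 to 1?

Prior odds = 0.0067/0.9933 = 67/9933.
Combined Bayes factor of the evidence already in hand = 2.25 × 0.8 = 1.8.
Odds after that evidence = (67/9933) × 1.8 = 201/16555.
Target odds = 49.
Need 15ⁿ ≥ 49 ÷ (201/16555) = 811195/201.
15³ = 3375 falls short of 811195/201 but 15⁴ = 50625 reaches it, so n = 4.

4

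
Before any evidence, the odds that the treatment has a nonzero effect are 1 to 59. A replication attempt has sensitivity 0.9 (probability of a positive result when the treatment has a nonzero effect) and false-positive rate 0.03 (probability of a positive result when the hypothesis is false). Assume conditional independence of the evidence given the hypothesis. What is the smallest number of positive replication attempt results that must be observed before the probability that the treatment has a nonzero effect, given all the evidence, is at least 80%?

2

Prior odds = 1/59.
Likelihood ratio of a positive result = 0.9/0.03 = 30.
Target posterior odds = 0.8/0.2 = 4.
Need (1/59) × 30ⁿ ≥ 4, i.e. 30ⁿ ≥ 236.
30¹ = 30 falls short of 236 but 30² = 900 reaches it, so n = 2.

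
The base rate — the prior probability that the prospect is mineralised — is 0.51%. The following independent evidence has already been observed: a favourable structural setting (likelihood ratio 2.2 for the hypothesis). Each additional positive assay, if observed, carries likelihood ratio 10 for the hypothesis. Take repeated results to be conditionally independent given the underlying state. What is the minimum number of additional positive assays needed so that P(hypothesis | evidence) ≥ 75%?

3

Prior odds = 0.0051/0.9949 = 51/9949.
Bayes factor of the evidence already in hand = 2.2.
Odds after that evidence = (51/9949) × 2.2 = 561/49745.
Target odds = 0.75/0.25 = 3.
Need 10ⁿ ≥ 3 ÷ (561/49745) = 49745/187.
10² = 100 falls short of 49745/187 but 10³ = 1000 reaches it, so n = 3.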